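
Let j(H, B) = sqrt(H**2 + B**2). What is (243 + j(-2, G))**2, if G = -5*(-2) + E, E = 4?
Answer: 59249 + 4860*sqrt(2) ≈ 66122.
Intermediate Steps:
G = 14 (G = -5*(-2) + 4 = 10 + 4 = 14)
j(H, B) = sqrt(B**2 + H**2)
(243 + j(-2, G))**2 = (243 + sqrt(14**2 + (-2)**2))**2 = (243 + sqrt(196 + 4))**2 = (243 + sqrt(200))**2 = (243 + 10*sqrt(2))**2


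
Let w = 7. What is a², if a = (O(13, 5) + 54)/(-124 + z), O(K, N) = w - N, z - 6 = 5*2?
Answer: 196/729 ≈ 0.26886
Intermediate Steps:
z = 16 (z = 6 + 5*2 = 6 + 10 = 16)
O(K, N) = 7 - N
a = -14/27 (a = ((7 - 1*5) + 54)/(-124 + 16) = ((7 - 5) + 54)/(-108) = (2 + 54)*(-1/108) = 56*(-1/108) = -14/27 ≈ -0.51852)
a² = (-14/27)² = 196/729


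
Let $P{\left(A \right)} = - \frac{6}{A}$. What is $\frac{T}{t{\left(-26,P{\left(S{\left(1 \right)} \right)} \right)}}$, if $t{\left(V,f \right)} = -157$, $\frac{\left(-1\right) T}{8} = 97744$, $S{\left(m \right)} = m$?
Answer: $\frac{781952}{157} \approx 4980.6$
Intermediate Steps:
$T = -781952$ ($T = \left(-8\right) 97744 = -781952$)
$\frac{T}{t{\left(-26,P{\left(S{\left(1 \right)} \right)} \right)}} = - \frac{781952}{-157} = \left(-781952\right) \left(- \frac{1}{157}\right) = \frac{781952}{157}$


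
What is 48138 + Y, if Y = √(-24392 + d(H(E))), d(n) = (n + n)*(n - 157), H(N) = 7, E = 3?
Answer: 48138 + 2*I*√6623 ≈ 48138.0 + 162.76*I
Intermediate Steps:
d(n) = 2*n*(-157 + n) (d(n) = (2*n)*(-157 + n) = 2*n*(-157 + n))
Y = 2*I*√6623 (Y = √(-24392 + 2*7*(-157 + 7)) = √(-24392 + 2*7*(-150)) = √(-24392 - 2100) = √(-26492) = 2*I*√6623 ≈ 162.76*I)
48138 + Y = 48138 + 2*I*√6623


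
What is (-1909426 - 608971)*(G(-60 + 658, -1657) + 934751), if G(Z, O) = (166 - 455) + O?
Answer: -2349173313585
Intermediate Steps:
G(Z, O) = -289 + O
(-1909426 - 608971)*(G(-60 + 658, -1657) + 934751) = (-1909426 - 608971)*((-289 - 1657) + 934751) = -2518397*(-1946 + 934751) = -2518397*932805 = -2349173313585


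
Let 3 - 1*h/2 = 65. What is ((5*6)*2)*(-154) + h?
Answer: -9364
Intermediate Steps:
h = -124 (h = 6 - 2*65 = 6 - 130 = -124)
((5*6)*2)*(-154) + h = ((5*6)*2)*(-154) - 124 = (30*2)*(-154) - 124 = 60*(-154) - 124 = -9240 - 124 = -9364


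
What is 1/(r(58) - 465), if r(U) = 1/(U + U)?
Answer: -116/53939 ≈ -0.0021506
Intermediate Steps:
r(U) = 1/(2*U)
1/(r(58) - 465) = 1/((1/2)/58 - 465) = 1/((1/2)*(1/58) - 465) = 1/(1/116 - 465) = 1/(-53939/116) = -116/53939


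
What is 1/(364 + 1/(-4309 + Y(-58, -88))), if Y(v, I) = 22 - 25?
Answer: 4312/1569567 ≈ 0.0027473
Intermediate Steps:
Y(v, I) = -3
1/(364 + 1/(-4309 + Y(-58, -88))) = 1/(364 + 1/(-4309 - 3)) = 1/(364 + 1/(-4312)) = 1/(364 - 1/4312) = 1/(1569567/4312) = 4312/1569567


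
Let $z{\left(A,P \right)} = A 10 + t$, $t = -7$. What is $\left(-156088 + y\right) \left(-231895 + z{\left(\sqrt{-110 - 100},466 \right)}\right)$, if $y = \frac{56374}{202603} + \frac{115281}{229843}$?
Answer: $\frac{20308175196062024238}{561046763} - \frac{72684950594352270 i \sqrt{210}}{46566881329} \approx 3.6197 \cdot 10^{10} - 2.2619 \cdot 10^{7} i$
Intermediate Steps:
$y = \frac{36313445725}{46566881329}$ ($y = 56374 \cdot \frac{1}{202603} + 115281 \cdot \frac{1}{229843} = \frac{56374}{202603} + \frac{115281}{229843} = \frac{36313445725}{46566881329} \approx 0.77981$)
$z{\left(A,P \right)} = -7 + 10 A$ ($z{\left(A,P \right)} = A 10 - 7 = 10 A - 7 = -7 + 10 A$)
$\left(-156088 + y\right) \left(-231895 + z{\left(\sqrt{-110 - 100},466 \right)}\right) = \left(-156088 + \frac{36313445725}{46566881329}\right) \left(-231895 - \left(7 - 10 \sqrt{-110 - 100}\right)\right) = - \frac{7268495059435227 \left(-231895 - \left(7 - 10 \sqrt{-210}\right)\right)}{46566881329} = - \frac{7268495059435227 \left(-231895 - \left(7 - 10 i \sqrt{210}\right)\right)}{46566881329} = - \frac{7268495059435227 \left(-231902 + 10 i \sqrt{210}\right)}{46566881329} = \frac{20308175196062024238}{561046763} - \frac{72684950594352270 i \sqrt{210}}{46566881329}$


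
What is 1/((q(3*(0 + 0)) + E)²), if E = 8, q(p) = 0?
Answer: 1/64 ≈ 0.015625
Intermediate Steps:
1/((q(3*(0 + 0)) + E)²) = 1/((0 + 8)²) = 1/(8²) = 1/64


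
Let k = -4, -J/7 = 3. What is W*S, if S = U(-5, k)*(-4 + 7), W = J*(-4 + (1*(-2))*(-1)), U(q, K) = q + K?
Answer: -1134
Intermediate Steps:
J = -21 (J = -7*3 = -21)
U(q, K) = K + q
W = 42 (W = -21*(-4 + (1*(-2))*(-1)) = -21*(-4 - 2*(-1)) = -21*(-4 + 2) = -21*(-2) = 42)
S = -27 (S = (-4 - 5)*(-4 + 7) = -9*3 = -27)
W*S = 42*(-27) = -1134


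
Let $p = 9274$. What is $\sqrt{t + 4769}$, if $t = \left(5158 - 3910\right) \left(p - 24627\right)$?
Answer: $5 i \sqrt{766231} \approx 4376.7 i$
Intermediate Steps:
$t = -19160544$ ($t = \left(5158 - 3910\right) \left(9274 - 24627\right) = 1248 \left(-15353\right) = -19160544$)
$\sqrt{t + 4769} = \sqrt{-19160544 + 4769} = \sqrt{-19155775} = 5 i \sqrt{766231}$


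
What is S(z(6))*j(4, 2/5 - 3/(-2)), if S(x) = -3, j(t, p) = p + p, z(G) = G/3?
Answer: -57/5 ≈ -11.400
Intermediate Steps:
z(G) = G/3 (z(G) = G*(⅓) = G/3)
j(t, p) = 2*p
S(z(6))*j(4, 2/5 - 3/(-2)) = -6*(2/5 - 3/(-2)) = -6*(2*(⅕) - 3*(-½)) = -6*(⅖ + 3/2) = -6*19/10 = -3*19/5 = -57/5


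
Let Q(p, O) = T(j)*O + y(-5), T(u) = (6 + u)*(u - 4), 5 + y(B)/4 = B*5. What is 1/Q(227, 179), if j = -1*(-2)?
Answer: -1/2984 ≈ -0.00033512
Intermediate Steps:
y(B) = -20 + 20*B (y(B) = -20 + 4*(B*5) = -20 + 4*(5*B) = -20 + 20*B)
j = 2
T(u) = (-4 + u)*(6 + u) (T(u) = (6 + u)*(-4 + u) = (-4 + u)*(6 + u))
Q(p, O) = -120 - 16*O (Q(p, O) = (-24 + 2² + 2*2)*O + (-20 + 20*(-5)) = (-24 + 4 + 4)*O + (-20 - 100) = -16*O - 120 = -120 - 16*O)
1/Q(227, 179) = 1/(-120 - 16*179) = 1/(-120 - 2864) = 1/(-2984) = -1/2984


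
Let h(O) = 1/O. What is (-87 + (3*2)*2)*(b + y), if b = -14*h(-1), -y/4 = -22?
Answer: -7650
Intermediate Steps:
y = 88 (y = -4*(-22) = 88)
b = 14 (b = -14/(-1) = -14*(-1) = 14)
(-87 + (3*2)*2)*(b + y) = (-87 + (3*2)*2)*(14 + 88) = (-87 + 6*2)*102 = (-87 + 12)*102 = -75*102 = -7650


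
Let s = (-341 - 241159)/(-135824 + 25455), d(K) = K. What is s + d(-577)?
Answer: -9063059/15767 ≈ -574.81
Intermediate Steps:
s = 34500/15767 (s = -241500/(-110369) = -241500*(-1/110369) = 34500/15767 ≈ 2.1881)
s + d(-577) = 34500/15767 - 577 = -9063059/15767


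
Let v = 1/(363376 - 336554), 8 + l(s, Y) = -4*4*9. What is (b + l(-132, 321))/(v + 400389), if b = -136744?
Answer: -3671824512/10739233759 ≈ -0.34191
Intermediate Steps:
l(s, Y) = -152 (l(s, Y) = -8 - 4*4*9 = -8 - 16*9 = -8 - 144 = -152)
v = 1/26822 ≈ 3.7283e-5
(b + l(-132, 321))/(v + 400389) = (-136744 - 152)/(1/26822 + 400389) = -136896/10739233759/26822 = -136896*26822/10739233759 = -3671824512/10739233759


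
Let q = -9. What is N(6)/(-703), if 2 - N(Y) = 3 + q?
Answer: -8/703 ≈ -0.011380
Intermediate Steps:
N(Y) = 8 (N(Y) = 2 - (3 - 9) = 2 - 1*(-6) = 2 + 6 = 8)
N(6)/(-703) = 8/(-703) = 8*(-1/703) = -8/703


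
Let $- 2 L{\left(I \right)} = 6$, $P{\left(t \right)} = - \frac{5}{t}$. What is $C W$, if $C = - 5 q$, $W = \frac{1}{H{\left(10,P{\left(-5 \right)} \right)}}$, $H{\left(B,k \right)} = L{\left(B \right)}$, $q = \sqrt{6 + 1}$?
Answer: $\frac{5 \sqrt{7}}{3} \approx 4.4096$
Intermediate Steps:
$q = \sqrt{7} \approx 2.6458$
$L{\left(I \right)} = -3$ ($L{\left(I \right)} = \left(- \frac{1}{2}\right) 6 = -3$)
$H{\left(B,k \right)} = -3$
$W = - \frac{1}{3}$ ($W = \frac{1}{-3} = - \frac{1}{3} \approx -0.33333$)
$C = - 5 \sqrt{7} \approx -13.229$
$C W = - 5 \sqrt{7} \left(- \frac{1}{3}\right) = \frac{5 \sqrt{7}}{3}$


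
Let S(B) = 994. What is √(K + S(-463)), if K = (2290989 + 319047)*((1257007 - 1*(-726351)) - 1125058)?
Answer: √2240193899794 ≈ 1.4967e+6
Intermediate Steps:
K = 2240193898800 (K = 2610036*((1257007 + 726351) - 1125058) = 2610036*(1983358 - 1125058) = 2610036*858300 = 2240193898800)
√(K + S(-463)) = √(2240193898800 + 994) = √2240193899794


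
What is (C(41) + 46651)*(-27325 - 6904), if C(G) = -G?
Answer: -1595413690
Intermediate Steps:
(C(41) + 46651)*(-27325 - 6904) = (-1*41 + 46651)*(-27325 - 6904) = (-41 + 46651)*(-34229) = 46610*(-34229) = -1595413690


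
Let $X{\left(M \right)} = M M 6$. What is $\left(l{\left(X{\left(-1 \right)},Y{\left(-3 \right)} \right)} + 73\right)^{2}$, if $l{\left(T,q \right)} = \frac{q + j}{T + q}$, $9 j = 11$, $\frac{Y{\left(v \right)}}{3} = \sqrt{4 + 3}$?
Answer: $\frac{36979343}{6561} - \frac{522880 \sqrt{7}}{6561} \approx 5425.4$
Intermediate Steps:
$Y{\left(v \right)} = 3 \sqrt{7}$ ($Y{\left(v \right)} = 3 \sqrt{4 + 3} = 3 \sqrt{7}$)
$j = \frac{11}{9}$ ($j = \frac{1}{9} \cdot 11 = \frac{11}{9} \approx 1.2222$)
$X{\left(M \right)} = 6 M^{2}$ ($X{\left(M \right)} = M^{2} \cdot 6 = 6 M^{2}$)
$l{\left(T,q \right)} = \frac{\frac{11}{9} + q}{T + q}$ ($l{\left(T,q \right)} = \frac{q + \frac{11}{9}}{T + q} = \frac{\frac{11}{9} + q}{T + q}$)
$\left(l{\left(X{\left(-1 \right)},Y{\left(-3 \right)} \right)} + 73\right)^{2} = \left(\frac{\frac{11}{9} + 3 \sqrt{7}}{6 \left(-1\right)^{2} + 3 \sqrt{7}} + 73\right)^{2} = \left(\frac{\frac{11}{9} + 3 \sqrt{7}}{6 \cdot 1 + 3 \sqrt{7}} + 73\right)^{2} = \left(\frac{\frac{11}{9} + 3 \sqrt{7}}{6 + 3 \sqrt{7}} + 73\right)^{2} = \left(73 + \frac{\frac{11}{9} + 3 \sqrt{7}}{6 + 3 \sqrt{7}}\right)^{2}$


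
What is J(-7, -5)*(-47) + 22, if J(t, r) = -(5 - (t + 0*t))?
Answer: 586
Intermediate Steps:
J(t, r) = -5 + t (J(t, r) = -(5 - (t + 0)) = -(5 - t) = -5 + t)
J(-7, -5)*(-47) + 22 = (-5 - 7)*(-47) + 22 = -12*(-47) + 22 = 564 + 22 = 586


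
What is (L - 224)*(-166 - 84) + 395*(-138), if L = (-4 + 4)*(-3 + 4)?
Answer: 1490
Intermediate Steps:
L = 0 (L = 0*1 = 0)
(L - 224)*(-166 - 84) + 395*(-138) = (0 - 224)*(-166 - 84) + 395*(-138) = -224*(-250) - 54510 = 56000 - 54510 = 1490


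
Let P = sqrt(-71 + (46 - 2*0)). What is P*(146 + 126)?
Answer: 1360*I ≈ 1360.0*I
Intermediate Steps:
P = 5*I (P = sqrt(-71 + (46 - 1*0)) = sqrt(-71 + (46 + 0)) = sqrt(-71 + 46) = sqrt(-25) = 5*I ≈ 5.0*I)
P*(146 + 126) = (5*I)*(146 + 126) = (5*I)*272 = 1360*I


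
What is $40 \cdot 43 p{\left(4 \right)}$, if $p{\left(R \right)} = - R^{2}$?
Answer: $-27520$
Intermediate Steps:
$40 \cdot 43 p{\left(4 \right)} = 40 \cdot 43 \left(- 4^{2}\right) = 1720 \left(\left(-1\right) 16\right) = 1720 \left(-16\right) = -27520$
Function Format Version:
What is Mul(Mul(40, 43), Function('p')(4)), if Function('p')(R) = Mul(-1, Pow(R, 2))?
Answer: -27520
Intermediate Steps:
Mul(Mul(40, 43), Function('p')(4)) = Mul(Mul(40, 43), Mul(-1, Pow(4, 2))) = Mul(1720, Mul(-1, 16)) = Mul(1720, -16) = -27520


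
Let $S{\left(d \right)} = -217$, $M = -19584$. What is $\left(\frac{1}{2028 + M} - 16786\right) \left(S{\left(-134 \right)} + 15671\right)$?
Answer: $- \frac{2277108396359}{8778} \approx -2.5941 \cdot 10^{8}$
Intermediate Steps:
$\left(\frac{1}{2028 + M} - 16786\right) \left(S{\left(-134 \right)} + 15671\right) = \left(\frac{1}{2028 - 19584} - 16786\right) \left(-217 + 15671\right) = \left(\frac{1}{-17556} - 16786\right) 15454 = \left(- \frac{1}{17556} - 16786\right) 15454 = \left(- \frac{294695017}{17556}\right) 15454 = - \frac{2277108396359}{8778}$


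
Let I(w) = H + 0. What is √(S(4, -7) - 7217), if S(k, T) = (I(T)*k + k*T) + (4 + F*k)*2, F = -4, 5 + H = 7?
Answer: I*√7261 ≈ 85.212*I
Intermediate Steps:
H = 2 (H = -5 + 7 = 2)
I(w) = 2 (I(w) = 2 + 0 = 2)
S(k, T) = 8 - 6*k + T*k (S(k, T) = (2*k + k*T) + (4 - 4*k)*2 = (2*k + T*k) + (8 - 8*k) = 8 - 6*k + T*k)
√(S(4, -7) - 7217) = √((8 - 6*4 - 7*4) - 7217) = √((8 - 24 - 28) - 7217) = √(-44 - 7217) = √(-7261) = I*√7261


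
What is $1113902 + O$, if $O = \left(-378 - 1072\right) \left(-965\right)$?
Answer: $2513152$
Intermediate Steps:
$O = 1399250$ ($O = \left(-1450\right) \left(-965\right) = 1399250$)
$1113902 + O = 1113902 + 1399250 = 2513152$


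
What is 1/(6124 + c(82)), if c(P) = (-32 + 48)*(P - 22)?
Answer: 1/7084 ≈ 0.00014116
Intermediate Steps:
c(P) = -352 + 16*P (c(P) = 16*(-22 + P) = -352 + 16*P)
1/(6124 + c(82)) = 1/(6124 + (-352 + 16*82)) = 1/(6124 + (-352 + 1312)) = 1/(6124 + 960) = 1/7084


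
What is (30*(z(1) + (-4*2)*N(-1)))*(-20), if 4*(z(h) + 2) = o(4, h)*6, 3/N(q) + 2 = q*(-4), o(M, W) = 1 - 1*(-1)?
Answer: 6600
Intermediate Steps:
o(M, W) = 2 (o(M, W) = 1 + 1 = 2)
N(q) = 3/(-2 - 4*q) (N(q) = 3/(-2 + q*(-4)) = 3/(-2 - 4*q))
z(h) = 1 (z(h) = -2 + (2*6)/4 = -2 + (1/4)*12 = -2 + 3 = 1)
(30*(z(1) + (-4*2)*N(-1)))*(-20) = (30*(1 + (-4*2)*(-3/(2 + 4*(-1)))))*(-20) = (30*(1 - (-24)/(2 - 4)))*(-20) = (30*(1 - (-24)/(-2)))*(-20) = (30*(1 - (-24)*(-1)/2))*(-20) = (30*(1 - 8*3/2))*(-20) = (30*(1 - 12))*(-20) = (30*(-11))*(-20) = -330*(-20) = 6600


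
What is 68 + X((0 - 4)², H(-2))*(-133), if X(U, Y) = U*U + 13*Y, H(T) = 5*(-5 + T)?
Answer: 26535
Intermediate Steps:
H(T) = -25 + 5*T
X(U, Y) = U² + 13*Y
68 + X((0 - 4)², H(-2))*(-133) = 68 + (((0 - 4)²)² + 13*(-25 + 5*(-2)))*(-133) = 68 + (((-4)²)² + 13*(-25 - 10))*(-133) = 68 + (16² + 13*(-35))*(-133) = 68 + (256 - 455)*(-133) = 68 - 199*(-133) = 68 + 26467 = 26535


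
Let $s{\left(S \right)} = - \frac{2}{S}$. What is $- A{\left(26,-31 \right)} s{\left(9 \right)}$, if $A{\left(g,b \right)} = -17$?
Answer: $- \frac{34}{9} \approx -3.7778$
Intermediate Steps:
$- A{\left(26,-31 \right)} s{\left(9 \right)} = \left(-1\right) \left(-17\right) \left(- \frac{2}{9}\right) = 17 \left(\left(-2\right) \frac{1}{9}\right) = 17 \left(- \frac{2}{9}\right) = - \frac{34}{9}$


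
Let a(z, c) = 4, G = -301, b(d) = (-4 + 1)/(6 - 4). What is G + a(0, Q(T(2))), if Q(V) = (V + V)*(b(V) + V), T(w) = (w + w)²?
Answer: -297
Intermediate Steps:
b(d) = -3/2
T(w) = 4*w² (T(w) = (2*w)² = 4*w²)
Q(V) = 2*V*(-3/2 + V) (Q(V) = (V + V)*(-3/2 + V) = (2*V)*(-3/2 + V) = 2*V*(-3/2 + V))
G + a(0, Q(T(2))) = -301 + 4 = -297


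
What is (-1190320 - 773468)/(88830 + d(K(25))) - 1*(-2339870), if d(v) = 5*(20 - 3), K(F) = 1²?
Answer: 208047577262/88915 ≈ 2.3398e+6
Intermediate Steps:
K(F) = 1
d(v) = 85 (d(v) = 5*17 = 85)
(-1190320 - 773468)/(88830 + d(K(25))) - 1*(-2339870) = (-1190320 - 773468)/(88830 + 85) - 1*(-2339870) = -1963788/88915 + 2339870 = 208047577262/88915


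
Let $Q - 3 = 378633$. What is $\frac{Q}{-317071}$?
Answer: $- \frac{378636}{317071} \approx -1.1942$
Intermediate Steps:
$Q = 378636$ ($Q = 3 + 378633 = 378636$)
$\frac{Q}{-317071} = \frac{378636}{-317071} = 378636 \left(- \frac{1}{317071}\right) = - \frac{378636}{317071}$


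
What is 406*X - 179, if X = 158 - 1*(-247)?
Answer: 164251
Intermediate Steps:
X = 405 (X = 158 + 247 = 405)
406*X - 179 = 406*405 - 179 = 164430 - 179 = 164251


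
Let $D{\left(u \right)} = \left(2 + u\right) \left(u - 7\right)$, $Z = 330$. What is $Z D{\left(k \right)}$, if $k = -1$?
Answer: $-2640$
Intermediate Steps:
$D{\left(u \right)} = \left(-7 + u\right) \left(2 + u\right)$ ($D{\left(u \right)} = \left(2 + u\right) \left(-7 + u\right) = \left(-7 + u\right) \left(2 + u\right)$)
$Z D{\left(k \right)} = 330 \left(-14 + \left(-1\right)^{2} - -5\right) = 330 \left(-14 + 1 + 5\right) = 330 \left(-8\right) = -2640$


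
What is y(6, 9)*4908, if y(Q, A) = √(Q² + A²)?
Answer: 14724*√13 ≈ 53088.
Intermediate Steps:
y(Q, A) = √(A² + Q²)
y(6, 9)*4908 = √(9² + 6²)*4908 = √(81 + 36)*4908 = √117*4908 = (3*√13)*4908 = 14724*√13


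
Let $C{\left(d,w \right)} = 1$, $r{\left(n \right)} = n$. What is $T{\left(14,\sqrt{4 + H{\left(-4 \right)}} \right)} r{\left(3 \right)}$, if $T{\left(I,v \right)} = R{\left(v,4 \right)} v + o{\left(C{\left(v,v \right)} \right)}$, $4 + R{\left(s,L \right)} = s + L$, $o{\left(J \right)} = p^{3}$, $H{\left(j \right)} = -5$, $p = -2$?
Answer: $0$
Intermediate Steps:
$o{\left(J \right)} = -8$ ($o{\left(J \right)} = \left(-2\right)^{3} = -8$)
$R{\left(s,L \right)} = -4 + L + s$ ($R{\left(s,L \right)} = -4 + \left(s + L\right) = -4 + \left(L + s\right) = -4 + L + s$)
$T{\left(I,v \right)} = -8 + v^{2}$ ($T{\left(I,v \right)} = \left(-4 + 4 + v\right) v - 8 = v v - 8 = v^{2} - 8 = -8 + v^{2}$)
$T{\left(14,\sqrt{4 + H{\left(-4 \right)}} \right)} r{\left(3 \right)} = \left(-8 + \left(\sqrt{4 - 5}\right)^{2}\right) 3 = \left(-8 + \left(\sqrt{-1}\right)^{2}\right) 3 = \left(-8 + i^{2}\right) 3 = \left(-8 - 1\right) 3 = \left(-9\right) 3 = -27$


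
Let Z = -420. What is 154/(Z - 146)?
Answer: -77/283 ≈ -0.27208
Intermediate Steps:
154/(Z - 146) = 154/(-420 - 146) = 154/(-566) = 154*(-1/566) = -77/283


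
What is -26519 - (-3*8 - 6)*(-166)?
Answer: -31499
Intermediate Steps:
-26519 - (-3*8 - 6)*(-166) = -26519 - (-24 - 6)*(-166) = -26519 - (-30)*(-166) = -26519 - 1*4980 = -26519 - 4980 = -31499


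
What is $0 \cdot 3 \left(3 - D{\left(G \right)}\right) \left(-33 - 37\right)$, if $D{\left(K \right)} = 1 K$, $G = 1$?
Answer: $0$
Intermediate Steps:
$D{\left(K \right)} = K$
$0 \cdot 3 \left(3 - D{\left(G \right)}\right) \left(-33 - 37\right) = 0 \cdot 3 \left(3 - 1\right) \left(-33 - 37\right) = 0 \left(3 - 1\right) \left(-70\right) = 0 \cdot 2 \left(-70\right) = 0 \left(-70\right) = 0$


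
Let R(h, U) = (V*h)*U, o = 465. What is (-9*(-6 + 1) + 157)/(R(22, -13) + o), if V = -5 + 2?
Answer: 202/1323 ≈ 0.15268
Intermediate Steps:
V = -3
R(h, U) = -3*U*h (R(h, U) = (-3*h)*U = -3*U*h)
(-9*(-6 + 1) + 157)/(R(22, -13) + o) = (-9*(-6 + 1) + 157)/(-3*(-13)*22 + 465) = (-9*(-5) + 157)/(858 + 465) = (45 + 157)/1323 = 202*(1/1323) = 202/1323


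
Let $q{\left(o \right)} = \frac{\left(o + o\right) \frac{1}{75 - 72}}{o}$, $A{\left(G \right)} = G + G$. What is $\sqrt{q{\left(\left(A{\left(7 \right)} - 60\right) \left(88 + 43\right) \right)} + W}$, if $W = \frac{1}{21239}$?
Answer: $\frac{\sqrt{2706761877}}{63717} \approx 0.81653$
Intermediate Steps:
$A{\left(G \right)} = 2 G$
$q{\left(o \right)} = \frac{2}{3}$ ($q{\left(o \right)} = \frac{2 o \frac{1}{3}}{o} = \frac{\frac{2}{3} o}{o} = \frac{2}{3}$)
$W = \frac{1}{21239} \approx 4.7083 \cdot 10^{-5}$
$\sqrt{q{\left(\left(A{\left(7 \right)} - 60\right) \left(88 + 43\right) \right)} + W} = \sqrt{\frac{2}{3} + \frac{1}{21239}} = \sqrt{\frac{42481}{63717}} = \frac{\sqrt{2706761877}}{63717}$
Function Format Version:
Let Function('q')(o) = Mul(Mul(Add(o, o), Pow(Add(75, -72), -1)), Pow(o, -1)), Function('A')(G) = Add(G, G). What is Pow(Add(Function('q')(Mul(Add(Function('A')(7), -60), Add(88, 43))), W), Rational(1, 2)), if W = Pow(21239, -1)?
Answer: Mul(Rational(1, 63717), Pow(2706761877, Rational(1, 2))) ≈ 0.81653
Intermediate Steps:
Function('A')(G) = Mul(2, G)
Function('q')(o) = Rational(2, 3) (Function('q')(o) = Mul(Mul(Mul(2, o), Pow(3, -1)), Pow(o, -1)) = Mul(Mul(Mul(2, o), Rational(1, 3)), Pow(o, -1)) = Mul(Mul(Rational(2, 3), o), Pow(o, -1)) = Rational(2, 3))
W = Rational(1, 21239) ≈ 4.7083e-5
Pow(Add(Function('q')(Mul(Add(Function('A')(7), -60), Add(88, 43))), W), Rational(1, 2)) = Pow(Add(Rational(2, 3), Rational(1, 21239)), Rational(1, 2)) = Pow(Rational(42481, 63717), Rational(1, 2)) = Mul(Rational(1, 63717), Pow(2706761877, Rational(1, 2)))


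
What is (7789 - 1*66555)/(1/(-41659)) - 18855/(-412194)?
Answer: 336368549636297/137398 ≈ 2.4481e+9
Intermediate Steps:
(7789 - 1*66555)/(1/(-41659)) - 18855/(-412194) = (7789 - 66555)/(-1/41659) - 18855*(-1/412194) = -58766*(-41659) + 6285/137398 = 2448132794 + 6285/137398 = 336368549636297/137398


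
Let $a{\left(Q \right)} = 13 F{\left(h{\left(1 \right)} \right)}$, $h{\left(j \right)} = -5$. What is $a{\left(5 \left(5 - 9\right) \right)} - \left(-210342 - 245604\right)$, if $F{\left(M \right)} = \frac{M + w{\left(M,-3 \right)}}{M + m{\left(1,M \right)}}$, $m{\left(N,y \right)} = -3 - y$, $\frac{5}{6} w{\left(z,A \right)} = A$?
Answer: $\frac{6839749}{15} \approx 4.5598 \cdot 10^{5}$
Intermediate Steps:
$w{\left(z,A \right)} = \frac{6 A}{5}$
$F{\left(M \right)} = \frac{6}{5} - \frac{M}{3}$ ($F{\left(M \right)} = \frac{M + \frac{6}{5} \left(-3\right)}{M - \left(3 + M\right)} = \frac{M - \frac{18}{5}}{-3} = \left(- \frac{18}{5} + M\right) \left(- \frac{1}{3}\right) = \frac{6}{5} - \frac{M}{3}$)
$a{\left(Q \right)} = \frac{559}{15}$ ($a{\left(Q \right)} = 13 \left(\frac{6}{5} - - \frac{5}{3}\right) = 13 \left(\frac{6}{5} + \frac{5}{3}\right) = 13 \cdot \frac{43}{15} = \frac{559}{15}$)
$a{\left(5 \left(5 - 9\right) \right)} - \left(-210342 - 245604\right) = \frac{559}{15} - \left(-210342 - 245604\right) = \frac{559}{15} - -455946 = \frac{559}{15} + 455946 = \frac{6839749}{15}$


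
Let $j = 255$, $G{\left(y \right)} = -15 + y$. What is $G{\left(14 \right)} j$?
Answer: $-255$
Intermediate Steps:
$G{\left(14 \right)} j = \left(-15 + 14\right) 255 = \left(-1\right) 255 = -255$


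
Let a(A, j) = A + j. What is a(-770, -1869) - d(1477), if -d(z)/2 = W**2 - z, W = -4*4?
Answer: -5081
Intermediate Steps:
W = -16
d(z) = -512 + 2*z (d(z) = -2*((-16)**2 - z) = -2*(256 - z) = -512 + 2*z)
a(-770, -1869) - d(1477) = (-770 - 1869) - (-512 + 2*1477) = -2639 - (-512 + 2954) = -2639 - 1*2442 = -2639 - 2442 = -5081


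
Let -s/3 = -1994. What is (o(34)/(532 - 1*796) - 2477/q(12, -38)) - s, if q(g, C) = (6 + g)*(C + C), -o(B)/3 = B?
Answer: -89984075/15048 ≈ -5979.8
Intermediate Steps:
o(B) = -3*B
q(g, C) = 2*C*(6 + g) (q(g, C) = (6 + g)*(2*C) = 2*C*(6 + g))
s = 5982 (s = -3*(-1994) = 5982)
(o(34)/(532 - 1*796) - 2477/q(12, -38)) - s = ((-3*34)/(532 - 1*796) - 2477*(-1/(76*(6 + 12)))) - 1*5982 = (-102/(532 - 796) - 2477/(2*(-38)*18)) - 5982 = (-102/(-264) - 2477/(-1368)) - 5982 = (-102*(-1/264) - 2477*(-1/1368)) - 5982 = (17/44 + 2477/1368) - 5982 = 33061/15048 - 5982 = -89984075/15048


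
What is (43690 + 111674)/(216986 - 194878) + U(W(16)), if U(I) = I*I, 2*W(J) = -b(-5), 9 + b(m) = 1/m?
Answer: 3894808/138175 ≈ 28.188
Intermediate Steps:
b(m) = -9 + 1/m
W(J) = 23/5 (W(J) = (-(-9 + 1/(-5)))/2 = (-(-9 - ⅕))/2 = (-1*(-46/5))/2 = (½)*(46/5) = 23/5)
U(I) = I²
(43690 + 111674)/(216986 - 194878) + U(W(16)) = (43690 + 111674)/(216986 - 194878) + (23/5)² = 155364/22108 + 529/25 = 155364*(1/22108) + 529/25 = 38841/5527 + 529/25 = 3894808/138175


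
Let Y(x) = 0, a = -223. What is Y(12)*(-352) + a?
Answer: -223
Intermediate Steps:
Y(12)*(-352) + a = 0*(-352) - 223 = 0 - 223 = -223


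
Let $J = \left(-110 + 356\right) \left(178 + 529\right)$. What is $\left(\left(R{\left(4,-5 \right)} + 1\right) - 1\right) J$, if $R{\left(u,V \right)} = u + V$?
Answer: $-173922$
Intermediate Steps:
$R{\left(u,V \right)} = V + u$
$J = 173922$ ($J = 246 \cdot 707 = 173922$)
$\left(\left(R{\left(4,-5 \right)} + 1\right) - 1\right) J = \left(\left(\left(-5 + 4\right) + 1\right) - 1\right) 173922 = \left(\left(-1 + 1\right) - 1\right) 173922 = \left(0 - 1\right) 173922 = \left(-1\right) 173922 = -173922$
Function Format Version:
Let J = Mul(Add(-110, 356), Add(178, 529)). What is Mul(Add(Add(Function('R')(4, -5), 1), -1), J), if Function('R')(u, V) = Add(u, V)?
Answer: -173922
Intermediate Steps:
Function('R')(u, V) = Add(V, u)
J = 173922 (J = Mul(246, 707) = 173922)
Mul(Add(Add(Function('R')(4, -5), 1), -1), J) = Mul(Add(Add(Add(-5, 4), 1), -1), 173922) = Mul(Add(Add(-1, 1), -1), 173922) = Mul(Add(0, -1), 173922) = Mul(-1, 173922) = -173922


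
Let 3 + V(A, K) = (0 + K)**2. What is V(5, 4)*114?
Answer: 1482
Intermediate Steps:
V(A, K) = -3 + K**2 (V(A, K) = -3 + (0 + K)**2 = -3 + K**2)
V(5, 4)*114 = (-3 + 4**2)*114 = (-3 + 16)*114 = 13*114 = 1482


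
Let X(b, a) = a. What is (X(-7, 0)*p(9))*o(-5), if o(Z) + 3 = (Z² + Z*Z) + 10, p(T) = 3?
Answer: 0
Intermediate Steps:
o(Z) = 7 + 2*Z² (o(Z) = -3 + ((Z² + Z*Z) + 10) = -3 + ((Z² + Z²) + 10) = -3 + (2*Z² + 10) = -3 + (10 + 2*Z²) = 7 + 2*Z²)
(X(-7, 0)*p(9))*o(-5) = (0*3)*(7 + 2*(-5)²) = 0*(7 + 2*25) = 0*(7 + 50) = 0*57 = 0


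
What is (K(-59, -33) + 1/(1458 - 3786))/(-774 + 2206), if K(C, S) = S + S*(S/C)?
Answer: -7067867/196688064 ≈ -0.035934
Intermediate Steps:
K(C, S) = S + S**2/C
(K(-59, -33) + 1/(1458 - 3786))/(-774 + 2206) = (-33*(-59 - 33)/(-59) + 1/(1458 - 3786))/(-774 + 2206) = (-33*(-1/59)*(-92) + 1/(-2328))/1432 = (-3036/59 - 1/2328)*(1/1432) = -7067867/137352*1/1432 = -7067867/196688064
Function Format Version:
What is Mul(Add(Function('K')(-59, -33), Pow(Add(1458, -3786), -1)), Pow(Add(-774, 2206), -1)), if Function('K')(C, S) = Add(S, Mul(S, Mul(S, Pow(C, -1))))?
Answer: Rational(-7067867, 196688064) ≈ -0.035934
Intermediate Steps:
Function('K')(C, S) = Add(S, Mul(Pow(C, -1), Pow(S, 2)))
Mul(Add(Function('K')(-59, -33), Pow(Add(1458, -3786), -1)), Pow(Add(-774, 2206), -1)) = Mul(Add(Mul(-33, Pow(-59, -1), Add(-59, -33)), Pow(Add(1458, -3786), -1)), Pow(Add(-774, 2206), -1)) = Mul(Add(Mul(-33, Rational(-1, 59), -92), Pow(-2328, -1)), Pow(1432, -1)) = Mul(Add(Rational(-3036, 59), Rational(-1, 2328)), Rational(1, 1432)) = Mul(Rational(-7067867, 137352), Rational(1, 1432)) = Rational(-7067867, 196688064)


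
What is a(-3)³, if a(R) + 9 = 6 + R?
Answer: -216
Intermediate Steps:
a(R) = -3 + R (a(R) = -9 + (6 + R) = -3 + R)
a(-3)³ = (-3 - 3)³ = (-6)³ = -216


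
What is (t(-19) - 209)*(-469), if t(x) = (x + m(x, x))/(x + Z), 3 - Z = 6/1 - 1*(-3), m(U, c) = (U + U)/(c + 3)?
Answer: 19541823/200 ≈ 97709.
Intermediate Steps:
m(U, c) = 2*U/(3 + c) (m(U, c) = (2*U)/(3 + c) = 2*U/(3 + c))
Z = -6 (Z = 3 - (6/1 - 1*(-3)) = 3 - (6*1 + 3) = 3 - (6 + 3) = 3 - 1*9 = 3 - 9 = -6)
t(x) = (x + 2*x/(3 + x))/(-6 + x) (t(x) = (x + 2*x/(3 + x))/(x - 6) = (x + 2*x/(3 + x))/(-6 + x))
(t(-19) - 209)*(-469) = (-19*(5 - 19)/((-6 - 19)*(3 - 19)) - 209)*(-469) = (-19*(-14)/(-25*(-16)) - 209)*(-469) = (-19*(-1/25)*(-1/16)*(-14) - 209)*(-469) = (133/200 - 209)*(-469) = -41667/200*(-469) = 19541823/200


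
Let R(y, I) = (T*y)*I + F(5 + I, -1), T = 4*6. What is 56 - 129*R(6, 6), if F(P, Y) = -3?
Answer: -111013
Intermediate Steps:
T = 24
R(y, I) = -3 + 24*I*y (R(y, I) = (24*y)*I - 3 = 24*I*y - 3 = -3 + 24*I*y)
56 - 129*R(6, 6) = 56 - 129*(-3 + 24*6*6) = 56 - 129*(-3 + 864) = 56 - 129*861 = 56 - 111069 = -111013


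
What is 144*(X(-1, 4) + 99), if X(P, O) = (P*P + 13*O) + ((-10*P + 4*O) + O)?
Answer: 26208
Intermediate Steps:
X(P, O) = P**2 - 10*P + 18*O (X(P, O) = (P**2 + 13*O) + (-10*P + 5*O) = P**2 - 10*P + 18*O)
144*(X(-1, 4) + 99) = 144*(((-1)**2 - 10*(-1) + 18*4) + 99) = 144*((1 + 10 + 72) + 99) = 144*(83 + 99) = 144*182 = 26208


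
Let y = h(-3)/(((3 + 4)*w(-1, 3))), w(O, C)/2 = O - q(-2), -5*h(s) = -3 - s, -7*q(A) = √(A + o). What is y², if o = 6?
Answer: 0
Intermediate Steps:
q(A) = -√(6 + A)/7 (q(A) = -√(A + 6)/7 = -√(6 + A)/7)
h(s) = ⅗ + s/5 (h(s) = -(-3 - s)/5 = ⅗ + s/5)
w(O, C) = 4/7 + 2*O (w(O, C) = 2*(O - (-1)*√(6 - 2)/7) = 2*(O - (-1)*√4/7) = 2*(O - (-1)*2/7) = 2*(O - 1*(-2/7)) = 2*(O + 2/7) = 2*(2/7 + O) = 4/7 + 2*O)
y = 0 (y = (⅗ + (⅕)*(-3))/(((3 + 4)*(4/7 + 2*(-1)))) = (⅗ - ⅗)/((7*(4/7 - 2))) = 0/((7*(-10/7))) = 0/(-10) = 0*(-⅒) = 0)
y² = 0² = 0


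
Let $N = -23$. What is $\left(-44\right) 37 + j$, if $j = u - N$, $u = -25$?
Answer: $-1630$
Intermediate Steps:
$j = -2$ ($j = -25 - -23 = -25 + 23 = -2$)
$\left(-44\right) 37 + j = \left(-44\right) 37 - 2 = -1628 - 2 = -1630$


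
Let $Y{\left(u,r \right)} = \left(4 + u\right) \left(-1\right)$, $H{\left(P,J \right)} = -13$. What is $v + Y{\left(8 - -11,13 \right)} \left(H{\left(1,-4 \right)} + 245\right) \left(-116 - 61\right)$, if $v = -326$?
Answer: $944146$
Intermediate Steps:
$Y{\left(u,r \right)} = -4 - u$
$v + Y{\left(8 - -11,13 \right)} \left(H{\left(1,-4 \right)} + 245\right) \left(-116 - 61\right) = -326 + \left(-4 - \left(8 - -11\right)\right) \left(-13 + 245\right) \left(-116 - 61\right) = -326 + \left(-4 - \left(8 + 11\right)\right) 232 \left(-177\right) = -326 + \left(-4 - 19\right) \left(-41064\right) = -326 - -944472 = -326 + 944472 = 944146$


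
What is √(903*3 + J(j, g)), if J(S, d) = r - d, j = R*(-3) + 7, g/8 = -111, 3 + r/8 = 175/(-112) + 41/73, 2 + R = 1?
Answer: 17*√262946/146 ≈ 59.708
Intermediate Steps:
R = -1 (R = -2 + 1 = -1)
r = -4673/146 (r = -24 + 8*(175/(-112) + 41/73) = -24 + 8*(175*(-1/112) + 41*(1/73)) = -24 + 8*(-25/16 + 41/73) = -24 + 8*(-1169/1168) = -24 - 1169/146 = -4673/146 ≈ -32.007)
g = -888 (g = 8*(-111) = -888)
j = 10 (j = -1*(-3) + 7 = 3 + 7 = 10)
J(S, d) = -4673/146 - d
√(903*3 + J(j, g)) = √(903*3 + (-4673/146 - 1*(-888))) = √(2709 + (-4673/146 + 888)) = √(2709 + 124975/146) = √(520489/146) = 17*√262946/146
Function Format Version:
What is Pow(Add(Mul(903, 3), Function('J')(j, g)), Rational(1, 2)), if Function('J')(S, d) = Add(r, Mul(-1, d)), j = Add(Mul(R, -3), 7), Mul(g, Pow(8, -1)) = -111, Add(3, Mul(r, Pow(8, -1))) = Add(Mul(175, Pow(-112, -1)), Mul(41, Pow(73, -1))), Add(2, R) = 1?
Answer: Mul(Rational(17, 146), Pow(262946, Rational(1, 2))) ≈ 59.708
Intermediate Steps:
R = -1 (R = Add(-2, 1) = -1)
r = Rational(-4673, 146) (r = Add(-24, Mul(8, Add(Mul(175, Pow(-112, -1)), Mul(41, Pow(73, -1))))) = Add(-24, Mul(8, Add(Mul(175, Rational(-1, 112)), Mul(41, Rational(1, 73))))) = Add(-24, Mul(8, Add(Rational(-25, 16), Rational(41, 73)))) = Add(-24, Mul(8, Rational(-1169, 1168))) = Add(-24, Rational(-1169, 146)) = Rational(-4673, 146) ≈ -32.007)
g = -888 (g = Mul(8, -111) = -888)
j = 10 (j = Add(Mul(-1, -3), 7) = Add(3, 7) = 10)
Function('J')(S, d) = Add(Rational(-4673, 146), Mul(-1, d))
Pow(Add(Mul(903, 3), Function('J')(j, g)), Rational(1, 2)) = Pow(Add(Mul(903, 3), Add(Rational(-4673, 146), Mul(-1, -888))), Rational(1, 2)) = Pow(Add(2709, Add(Rational(-4673, 146), 888)), Rational(1, 2)) = Pow(Add(2709, Rational(124975, 146)), Rational(1, 2)) = Pow(Rational(520489, 146), Rational(1, 2)) = Mul(Rational(17, 146), Pow(262946, Rational(1, 2)))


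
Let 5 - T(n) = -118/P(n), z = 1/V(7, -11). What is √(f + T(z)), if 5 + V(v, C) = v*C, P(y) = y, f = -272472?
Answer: I*√282143 ≈ 531.17*I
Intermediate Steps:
V(v, C) = -5 + C*v (V(v, C) = -5 + v*C = -5 + C*v)
z = -1/82 (z = 1/(-5 - 11*7) = 1/(-5 - 77) = 1/(-82) = -1/82 ≈ -0.012195)
T(n) = 5 + 118/n (T(n) = 5 - (-118)/n = 5 + 118/n)
√(f + T(z)) = √(-272472 + (5 + 118/(-1/82))) = √(-272472 + (5 + 118*(-82))) = √(-272472 + (5 - 9676)) = √(-272472 - 9671) = √(-282143) = I*√282143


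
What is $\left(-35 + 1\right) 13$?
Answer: $-442$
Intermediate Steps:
$\left(-35 + 1\right) 13 = \left(-34\right) 13 = -442$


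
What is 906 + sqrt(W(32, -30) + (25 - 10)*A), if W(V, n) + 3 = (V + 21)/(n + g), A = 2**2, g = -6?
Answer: 906 + sqrt(1999)/6 ≈ 913.45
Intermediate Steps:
A = 4
W(V, n) = -3 + (21 + V)/(-6 + n) (W(V, n) = -3 + (V + 21)/(n - 6) = -3 + (21 + V)/(-6 + n))
906 + sqrt(W(32, -30) + (25 - 10)*A) = 906 + sqrt((39 + 32 - 3*(-30))/(-6 - 30) + (25 - 10)*4) = 906 + sqrt((39 + 32 + 90)/(-36) + 15*4) = 906 + sqrt(-1/36*161 + 60) = 906 + sqrt(-161/36 + 60) = 906 + sqrt(1999/36) = 906 + sqrt(1999)/6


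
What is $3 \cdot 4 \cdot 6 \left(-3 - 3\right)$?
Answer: $-432$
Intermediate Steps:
$3 \cdot 4 \cdot 6 \left(-3 - 3\right) = 3 \cdot 24 \left(-3 - 3\right) = 3 \cdot 24 \left(-6\right) = 3 \left(-144\right) = -432$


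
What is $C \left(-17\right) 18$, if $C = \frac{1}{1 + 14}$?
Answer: $- \frac{102}{5} \approx -20.4$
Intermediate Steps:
$C = \frac{1}{15} \approx 0.066667$
$C \left(-17\right) 18 = \frac{1}{15} \left(-17\right) 18 = \left(- \frac{17}{15}\right) 18 = - \frac{102}{5}$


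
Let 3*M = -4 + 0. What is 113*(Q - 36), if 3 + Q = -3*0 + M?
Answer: -13673/3 ≈ -4557.7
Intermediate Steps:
M = -4/3 (M = (-4 + 0)/3 = (1/3)*(-4) = -4/3 ≈ -1.3333)
Q = -13/3 (Q = -3 + (-3*0 - 4/3) = -3 + (0 - 4/3) = -3 - 4/3 = -13/3 ≈ -4.3333)
113*(Q - 36) = 113*(-13/3 - 36) = 113*(-121/3) = -13673/3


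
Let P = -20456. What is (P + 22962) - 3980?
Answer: -1474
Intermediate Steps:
(P + 22962) - 3980 = (-20456 + 22962) - 3980 = 2506 - 3980 = -1474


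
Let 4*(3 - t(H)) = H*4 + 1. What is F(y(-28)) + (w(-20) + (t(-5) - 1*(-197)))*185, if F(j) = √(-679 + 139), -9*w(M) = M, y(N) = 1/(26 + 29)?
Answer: 1378435/36 + 6*I*√15 ≈ 38290.0 + 23.238*I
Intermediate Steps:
y(N) = 1/55
w(M) = -M/9
t(H) = 11/4 - H (t(H) = 3 - (H*4 + 1)/4 = 3 - (4*H + 1)/4 = 3 - (1 + 4*H)/4 = 3 + (-¼ - H) = 11/4 - H)
F(j) = 6*I*√15 (F(j) = √(-540) = 6*I*√15)
F(y(-28)) + (w(-20) + (t(-5) - 1*(-197)))*185 = 6*I*√15 + (-⅑*(-20) + ((11/4 - 1*(-5)) - 1*(-197)))*185 = 6*I*√15 + (20/9 + ((11/4 + 5) + 197))*185 = 6*I*√15 + (20/9 + (31/4 + 197))*185 = 6*I*√15 + (20/9 + 819/4)*185 = 6*I*√15 + (7451/36)*185 = 6*I*√15 + 1378435/36 = 1378435/36 + 6*I*√15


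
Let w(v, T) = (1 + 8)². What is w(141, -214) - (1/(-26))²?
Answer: 54755/676 ≈ 80.999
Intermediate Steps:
w(v, T) = 81 (w(v, T) = 9² = 81)
w(141, -214) - (1/(-26))² = 81 - (1/(-26))² = 81 - (-1/26)² = 81 - 1*1/676 = 81 - 1/676 = 54755/676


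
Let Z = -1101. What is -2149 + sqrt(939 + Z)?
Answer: -2149 + 9*I*sqrt(2) ≈ -2149.0 + 12.728*I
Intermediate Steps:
-2149 + sqrt(939 + Z) = -2149 + sqrt(939 - 1101) = -2149 + sqrt(-162) = -2149 + 9*I*sqrt(2)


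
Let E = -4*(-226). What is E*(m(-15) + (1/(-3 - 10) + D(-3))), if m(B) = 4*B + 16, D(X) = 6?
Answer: -447480/13 ≈ -34422.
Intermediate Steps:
m(B) = 16 + 4*B
E = 904
E*(m(-15) + (1/(-3 - 10) + D(-3))) = 904*((16 + 4*(-15)) + (1/(-3 - 10) + 6)) = 904*((16 - 60) + (1/(-13) + 6)) = 904*(-44 + (-1/13*1 + 6)) = 904*(-44 + (-1/13 + 6)) = 904*(-44 + 77/13) = 904*(-495/13) = -447480/13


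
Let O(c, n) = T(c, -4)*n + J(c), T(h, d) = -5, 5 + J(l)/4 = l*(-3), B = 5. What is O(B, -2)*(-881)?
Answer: 61670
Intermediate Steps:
J(l) = -20 - 12*l (J(l) = -20 + 4*(l*(-3)) = -20 + 4*(-3*l) = -20 - 12*l)
O(c, n) = -20 - 12*c - 5*n (O(c, n) = -5*n + (-20 - 12*c) = -20 - 12*c - 5*n)
O(B, -2)*(-881) = (-20 - 12*5 - 5*(-2))*(-881) = (-20 - 60 + 10)*(-881) = -70*(-881) = 61670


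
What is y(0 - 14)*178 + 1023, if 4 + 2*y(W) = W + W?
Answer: -1825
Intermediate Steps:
y(W) = -2 + W (y(W) = -2 + (W + W)/2 = -2 + (2*W)/2 = -2 + W)
y(0 - 14)*178 + 1023 = (-2 + (0 - 14))*178 + 1023 = (-2 - 14)*178 + 1023 = -16*178 + 1023 = -2848 + 1023 = -1825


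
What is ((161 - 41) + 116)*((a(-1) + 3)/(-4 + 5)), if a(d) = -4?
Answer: -236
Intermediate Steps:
((161 - 41) + 116)*((a(-1) + 3)/(-4 + 5)) = ((161 - 41) + 116)*((-4 + 3)/(-4 + 5)) = (120 + 116)*(-1/1) = 236*(-1*1) = 236*(-1) = -236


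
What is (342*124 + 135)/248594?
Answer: 42543/248594 ≈ 0.17113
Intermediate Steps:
(342*124 + 135)/248594 = (42408 + 135)*(1/248594) = 42543*(1/248594) = 42543/248594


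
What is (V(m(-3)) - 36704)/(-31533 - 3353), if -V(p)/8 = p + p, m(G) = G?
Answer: 18328/17443 ≈ 1.0507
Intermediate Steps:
V(p) = -16*p (V(p) = -8*(p + p) = -16*p)
(V(m(-3)) - 36704)/(-31533 - 3353) = (-16*(-3) - 36704)/(-31533 - 3353) = (48 - 36704)/(-34886) = -36656*(-1/34886) = 18328/17443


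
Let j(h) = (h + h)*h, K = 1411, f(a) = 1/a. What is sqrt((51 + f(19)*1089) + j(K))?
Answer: 4*sqrt(89842754)/19 ≈ 1995.5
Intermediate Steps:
j(h) = 2*h**2 (j(h) = (2*h)*h = 2*h**2)
sqrt((51 + f(19)*1089) + j(K)) = sqrt((51 + 1089/19) + 2*1411**2) = sqrt((51 + (1/19)*1089) + 2*1990921) = sqrt((51 + 1089/19) + 3981842) = sqrt(2058/19 + 3981842) = sqrt(75657056/19) = 4*sqrt(89842754)/19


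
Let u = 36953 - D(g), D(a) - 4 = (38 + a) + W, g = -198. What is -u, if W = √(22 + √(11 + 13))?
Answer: -37109 + √(22 + 2*√6) ≈ -37104.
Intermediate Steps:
W = √(22 + 2*√6) (W = √(22 + √24) = √(22 + 2*√6) ≈ 5.1864)
D(a) = 42 + a + √(22 + 2*√6) (D(a) = 4 + ((38 + a) + √(22 + 2*√6)) = 4 + (38 + a + √(22 + 2*√6)) = 42 + a + √(22 + 2*√6))
u = 37109 - √(22 + 2*√6) (u = 36953 - (42 - 198 + √(22 + 2*√6)) = 36953 - (-156 + √(22 + 2*√6)) = 36953 + (156 - √(22 + 2*√6)) = 37109 - √(22 + 2*√6) ≈ 37104.)
-u = -(37109 - √(22 + 2*√6)) = -37109 + √(22 + 2*√6)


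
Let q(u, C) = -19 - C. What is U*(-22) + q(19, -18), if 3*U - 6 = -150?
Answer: 1055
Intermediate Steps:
U = -48 (U = 2 + (⅓)*(-150) = 2 - 50 = -48)
U*(-22) + q(19, -18) = -48*(-22) + (-19 - 1*(-18)) = 1056 + (-19 + 18) = 1056 - 1 = 1055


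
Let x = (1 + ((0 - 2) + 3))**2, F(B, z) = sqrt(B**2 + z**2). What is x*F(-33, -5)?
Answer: 4*sqrt(1114) ≈ 133.51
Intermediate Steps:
x = 4 (x = (1 + (-2 + 3))**2 = (1 + 1)**2 = 2**2 = 4)
x*F(-33, -5) = 4*sqrt((-33)**2 + (-5)**2) = 4*sqrt(1089 + 25) = 4*sqrt(1114)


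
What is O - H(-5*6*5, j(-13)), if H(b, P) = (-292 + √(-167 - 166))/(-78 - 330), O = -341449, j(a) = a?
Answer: -34827871/102 + I*√37/136 ≈ -3.4145e+5 + 0.044726*I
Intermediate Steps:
H(b, P) = 73/102 - I*√37/136 (H(b, P) = (-292 + √(-333))/(-408) = (-292 + 3*I*√37)*(-1/408) = 73/102 - I*√37/136)
O - H(-5*6*5, j(-13)) = -341449 - (73/102 - I*√37/136) = -341449 + (-73/102 + I*√37/136) = -34827871/102 + I*√37/136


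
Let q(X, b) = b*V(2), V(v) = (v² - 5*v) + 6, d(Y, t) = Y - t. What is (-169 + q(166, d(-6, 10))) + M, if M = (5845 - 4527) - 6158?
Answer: -5009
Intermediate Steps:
V(v) = 6 + v² - 5*v
M = -4840 (M = 1318 - 6158 = -4840)
q(X, b) = 0 (q(X, b) = b*(6 + 2² - 5*2) = b*(6 + 4 - 10) = b*0 = 0)
(-169 + q(166, d(-6, 10))) + M = (-169 + 0) - 4840 = -169 - 4840 = -5009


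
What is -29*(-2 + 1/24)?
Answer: 1363/24 ≈ 56.792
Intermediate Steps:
-29*(-2 + 1/24) = -29*(-47/24) = 1363/24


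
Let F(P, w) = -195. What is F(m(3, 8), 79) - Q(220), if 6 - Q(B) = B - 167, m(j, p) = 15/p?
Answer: -148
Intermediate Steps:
Q(B) = 173 - B (Q(B) = 6 - (B - 167) = 6 - (-167 + B) = 6 + (167 - B) = 173 - B)
F(m(3, 8), 79) - Q(220) = -195 - (173 - 1*220) = -195 - (173 - 220) = -195 - 1*(-47) = -195 + 47 = -148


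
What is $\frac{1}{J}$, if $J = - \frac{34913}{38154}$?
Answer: $- \frac{38154}{34913} \approx -1.0928$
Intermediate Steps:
$J = - \frac{34913}{38154}$ ($J = \left(-34913\right) \frac{1}{38154} = - \frac{34913}{38154} \approx -0.91505$)
$\frac{1}{J} = \frac{1}{- \frac{34913}{38154}} = - \frac{38154}{34913}$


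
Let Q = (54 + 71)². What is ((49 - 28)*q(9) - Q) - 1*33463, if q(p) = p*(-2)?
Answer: -49466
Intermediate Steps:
q(p) = -2*p
Q = 15625 (Q = 125² = 15625)
((49 - 28)*q(9) - Q) - 1*33463 = ((49 - 28)*(-2*9) - 1*15625) - 1*33463 = (21*(-18) - 15625) - 33463 = (-378 - 15625) - 33463 = -16003 - 33463 = -49466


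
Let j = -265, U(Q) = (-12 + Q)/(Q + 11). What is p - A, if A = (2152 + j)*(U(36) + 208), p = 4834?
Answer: -18265402/47 ≈ -3.8863e+5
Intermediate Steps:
U(Q) = (-12 + Q)/(11 + Q)
A = 18492600/47 (A = (2152 - 265)*((-12 + 36)/(11 + 36) + 208) = 1887*(24/47 + 208) = 1887*(9800/47) = 18492600/47 ≈ 3.9346e+5)
p - A = 4834 - 1*18492600/47 = 4834 - 18492600/47 = -18265402/47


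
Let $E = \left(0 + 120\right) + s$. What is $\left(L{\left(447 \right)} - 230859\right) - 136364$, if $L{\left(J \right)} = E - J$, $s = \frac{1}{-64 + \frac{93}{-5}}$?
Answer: $- \frac{151798155}{413} \approx -3.6755 \cdot 10^{5}$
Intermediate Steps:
$s = - \frac{5}{413}$ ($s = \frac{1}{-64 + 93 \left(- \frac{1}{5}\right)} = \frac{1}{-64 - \frac{93}{5}} = \frac{1}{- \frac{413}{5}} = - \frac{5}{413} \approx -0.012107$)
$E = \frac{49555}{413}$ ($E = \left(0 + 120\right) - \frac{5}{413} = 120 - \frac{5}{413} = \frac{49555}{413} \approx 119.99$)
$L{\left(J \right)} = \frac{49555}{413} - J$
$\left(L{\left(447 \right)} - 230859\right) - 136364 = \left(\left(\frac{49555}{413} - 447\right) - 230859\right) - 136364 = \left(- \frac{135056}{413} - 230859\right) - 136364 = - \frac{95479823}{413} - 136364 = - \frac{151798155}{413}$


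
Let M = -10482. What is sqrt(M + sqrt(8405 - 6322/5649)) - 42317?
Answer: -42317 + I*sqrt(334493208882 - 5649*sqrt(268177931427))/5649 ≈ -42317.0 + 101.93*I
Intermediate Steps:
sqrt(M + sqrt(8405 - 6322/5649)) - 42317 = sqrt(-10482 + sqrt(8405 - 6322/5649)) - 42317 = sqrt(-10482 + sqrt(47473523/5649)) - 42317 = sqrt(-10482 + sqrt(268177931427)/5649) - 42317 = -42317 + sqrt(-10482 + sqrt(268177931427)/5649)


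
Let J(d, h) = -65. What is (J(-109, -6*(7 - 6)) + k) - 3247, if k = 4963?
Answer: 1651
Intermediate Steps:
(J(-109, -6*(7 - 6)) + k) - 3247 = (-65 + 4963) - 3247 = 4898 - 3247 = 1651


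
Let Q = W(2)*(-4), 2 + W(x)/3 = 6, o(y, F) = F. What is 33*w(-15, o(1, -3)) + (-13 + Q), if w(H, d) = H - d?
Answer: -457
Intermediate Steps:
W(x) = 12 (W(x) = -6 + 3*6 = -6 + 18 = 12)
Q = -48 (Q = 12*(-4) = -48)
33*w(-15, o(1, -3)) + (-13 + Q) = 33*(-15 - 1*(-3)) + (-13 - 48) = 33*(-15 + 3) - 61 = 33*(-12) - 61 = -396 - 61 = -457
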